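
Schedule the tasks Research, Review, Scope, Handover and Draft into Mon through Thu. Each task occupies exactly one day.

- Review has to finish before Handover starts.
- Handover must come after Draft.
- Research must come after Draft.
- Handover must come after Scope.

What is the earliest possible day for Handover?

Tue

Precedence pushes Handover to at least Tue.
Handover at Tue is achievable: Handover=Tue, Research=Tue, Review=Mon, Scope=Mon, Draft=Mon.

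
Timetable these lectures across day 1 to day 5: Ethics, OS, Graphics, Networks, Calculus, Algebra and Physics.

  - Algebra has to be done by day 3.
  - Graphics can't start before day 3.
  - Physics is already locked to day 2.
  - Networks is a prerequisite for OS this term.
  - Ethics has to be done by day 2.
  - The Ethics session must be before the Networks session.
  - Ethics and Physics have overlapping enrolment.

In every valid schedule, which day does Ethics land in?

day 1

Ethics's window is day 1–day 2.
Physics is fixed at day 2, and Ethics can't share a day with Physics.
So Ethics must be day 1.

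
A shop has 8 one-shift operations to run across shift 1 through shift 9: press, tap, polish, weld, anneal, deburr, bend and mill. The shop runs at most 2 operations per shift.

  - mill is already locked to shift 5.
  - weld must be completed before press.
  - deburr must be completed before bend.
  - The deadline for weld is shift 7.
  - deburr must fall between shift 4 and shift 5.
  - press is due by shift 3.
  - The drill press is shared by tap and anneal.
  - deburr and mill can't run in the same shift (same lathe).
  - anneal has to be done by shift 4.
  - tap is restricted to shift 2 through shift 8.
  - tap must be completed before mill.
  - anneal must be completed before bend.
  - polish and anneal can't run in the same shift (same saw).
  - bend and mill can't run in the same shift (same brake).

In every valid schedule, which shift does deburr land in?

deburr's window is shift 4–shift 5.
mill is fixed at shift 5, and deburr can't share a shift with mill.
So deburr must be shift 4.

shift 4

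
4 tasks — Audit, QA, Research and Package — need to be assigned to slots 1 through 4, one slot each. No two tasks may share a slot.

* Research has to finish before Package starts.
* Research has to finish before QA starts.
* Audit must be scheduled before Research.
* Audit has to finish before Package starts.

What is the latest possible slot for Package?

4

Precedence pushes Package to at least 3.
Package at 4 is achievable: Research in 2, Package in 4, QA in 3, Audit in 1.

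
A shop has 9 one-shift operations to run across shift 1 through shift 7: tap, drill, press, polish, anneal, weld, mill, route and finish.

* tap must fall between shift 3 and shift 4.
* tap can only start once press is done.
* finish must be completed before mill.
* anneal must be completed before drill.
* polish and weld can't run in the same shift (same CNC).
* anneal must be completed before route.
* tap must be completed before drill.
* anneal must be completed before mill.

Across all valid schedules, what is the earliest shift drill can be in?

shift 4

Precedence pushes drill to at least shift 4.
drill at shift 4 is achievable: polish in shift 1; finish in shift 1; anneal in shift 1; weld in shift 2; mill in shift 2; route in shift 2; press in shift 1; drill in shift 4; tap in shift 3.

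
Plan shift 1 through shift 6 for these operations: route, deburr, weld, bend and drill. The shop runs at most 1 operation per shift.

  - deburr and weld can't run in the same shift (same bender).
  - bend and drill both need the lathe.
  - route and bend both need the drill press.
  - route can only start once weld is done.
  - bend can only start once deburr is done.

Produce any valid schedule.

deburr -> shift 3; bend -> shift 4; drill -> shift 5; weld -> shift 1; route -> shift 2

Checking: weld(shift 1) before route(shift 2); deburr(shift 3) before bend(shift 4); route(shift 2) != bend(shift 4); bend(shift 4) != drill(shift 5); deburr(shift 3) != weld(shift 1); max 1 per shift (cap 1).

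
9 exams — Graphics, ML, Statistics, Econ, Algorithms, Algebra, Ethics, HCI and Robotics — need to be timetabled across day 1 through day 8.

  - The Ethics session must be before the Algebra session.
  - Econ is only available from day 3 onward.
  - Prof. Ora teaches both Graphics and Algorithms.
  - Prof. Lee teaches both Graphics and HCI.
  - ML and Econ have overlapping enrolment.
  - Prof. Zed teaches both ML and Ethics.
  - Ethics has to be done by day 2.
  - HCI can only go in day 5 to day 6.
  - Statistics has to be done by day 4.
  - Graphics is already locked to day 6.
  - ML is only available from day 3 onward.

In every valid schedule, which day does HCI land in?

HCI's window is day 5–day 6.
Graphics is fixed at day 6, and HCI can't share a day with Graphics.
So HCI must be day 5.

day 5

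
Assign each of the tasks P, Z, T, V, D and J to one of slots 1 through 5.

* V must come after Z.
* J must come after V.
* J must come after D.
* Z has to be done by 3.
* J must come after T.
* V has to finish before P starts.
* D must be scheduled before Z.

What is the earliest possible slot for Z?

Precedence pushes Z to at least 2; Z's own window allows nothing later than 3.
Z at 2 is achievable: P=4, J=4, T=1, D=1, V=3, Z=2.

2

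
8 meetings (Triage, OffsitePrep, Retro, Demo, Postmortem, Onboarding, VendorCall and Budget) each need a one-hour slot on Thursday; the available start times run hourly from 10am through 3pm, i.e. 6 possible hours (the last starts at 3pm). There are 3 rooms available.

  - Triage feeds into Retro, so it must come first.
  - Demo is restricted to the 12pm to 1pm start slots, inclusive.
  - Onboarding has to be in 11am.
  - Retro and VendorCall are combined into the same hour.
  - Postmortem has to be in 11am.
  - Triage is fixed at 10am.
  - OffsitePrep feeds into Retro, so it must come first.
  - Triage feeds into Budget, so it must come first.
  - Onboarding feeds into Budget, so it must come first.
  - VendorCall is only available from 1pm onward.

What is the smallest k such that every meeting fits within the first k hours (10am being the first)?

4 hours

The precedence chain requires at least 2 distinct hours.
With at most 3 per hour and 8 meetings, at least 3 hours are needed.
VendorCall can't be placed before 1pm — that is hour 4 counting from 10am — so the schedule must run through at least 4 hours.
4 works (last occupied hour: 1pm): for example Retro in 1pm; Budget in 12pm; Onboarding in 11am; VendorCall in 1pm; Postmortem in 11am; Demo in 12pm; OffsitePrep in 10am; Triage in 10am.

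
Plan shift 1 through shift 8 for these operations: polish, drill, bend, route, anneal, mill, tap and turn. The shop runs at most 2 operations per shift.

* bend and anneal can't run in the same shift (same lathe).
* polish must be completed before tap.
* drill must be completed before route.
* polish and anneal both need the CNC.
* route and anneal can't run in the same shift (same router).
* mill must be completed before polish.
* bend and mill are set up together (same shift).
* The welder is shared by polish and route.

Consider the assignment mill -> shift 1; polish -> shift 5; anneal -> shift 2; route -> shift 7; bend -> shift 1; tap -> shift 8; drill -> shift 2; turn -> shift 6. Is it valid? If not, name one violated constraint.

Valid

bend and anneal can't run in the same shift (same lathe) — holds.
drill must be completed before route — holds.
The shop runs at most 2 operations per shift — holds.
route and anneal can't run in the same shift (same router) — holds.
polish and anneal both need the CNC — holds.
polish must be completed before tap — holds.
The welder is shared by polish and route — holds.
bend and mill are set up together (same shift) — holds.
mill must be completed before polish — holds.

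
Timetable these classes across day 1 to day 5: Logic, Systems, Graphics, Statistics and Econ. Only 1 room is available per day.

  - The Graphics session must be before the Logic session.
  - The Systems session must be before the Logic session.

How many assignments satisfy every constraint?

Splitting on Logic: it can be day 3 (4), day 4 (12), day 5 (24). Listing each branch's schedules as (Systems, Graphics, Statistics, Econ) by day number:
Logic=day 3: (1,2,4,5) (1,2,5,4) (2,1,4,5) (2,1,5,4) — 4.
Logic=day 4: (1,2,3,5) (1,2,5,3) (1,3,2,5) (1,3,5,2) (2,1,3,5) (2,1,5,3) (2,3,1,5) (2,3,5,1) (3,1,2,5) (3,1,5,2) (3,2,1,5) (3,2,5,1) — 12.
Logic=day 5: (1,2,3,4) (1,2,4,3) (1,3,2,4) (1,3,4,2) (1,4,2,3) (1,4,3,2) (2,1,3,4) (2,1,4,3) (2,3,1,4) (2,3,4,1) (2,4,1,3) (2,4,3,1) (3,1,2,4) (3,1,4,2) (3,2,1,4) (3,2,4,1) (3,4,1,2) (3,4,2,1) (4,1,2,3) (4,1,3,2) (4,2,1,3) (4,2,3,1) (4,3,1,2) (4,3,2,1) — 24.
Summing: 4 + 12 + 24 = 40.

40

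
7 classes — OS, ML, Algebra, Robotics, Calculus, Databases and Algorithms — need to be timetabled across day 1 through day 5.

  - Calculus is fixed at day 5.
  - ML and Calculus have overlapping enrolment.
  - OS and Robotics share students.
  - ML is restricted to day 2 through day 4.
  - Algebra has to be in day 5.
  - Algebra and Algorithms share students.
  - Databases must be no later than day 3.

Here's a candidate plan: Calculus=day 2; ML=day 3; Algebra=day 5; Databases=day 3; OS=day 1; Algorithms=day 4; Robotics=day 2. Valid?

Invalid. Calculus is fixed at day 5.

ML and Calculus have overlapping enrolment — holds.
ML is restricted to day 2 through day 4 — holds.
OS and Robotics share students — holds.
Algebra and Algorithms share students — holds.
Databases must be no later than day 3 — holds.
Calculus is fixed at day 5 — violated.
Algebra has to be in day 5 — holds.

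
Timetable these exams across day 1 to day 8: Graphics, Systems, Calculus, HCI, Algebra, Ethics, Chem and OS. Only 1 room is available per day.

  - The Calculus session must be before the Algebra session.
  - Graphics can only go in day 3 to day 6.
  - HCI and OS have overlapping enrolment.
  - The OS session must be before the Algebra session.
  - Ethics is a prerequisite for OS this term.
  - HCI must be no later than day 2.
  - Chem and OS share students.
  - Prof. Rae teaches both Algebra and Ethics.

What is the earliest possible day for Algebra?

Precedence pushes Algebra to at least day 3.
Algebra at day 5 is achievable: OS -> day 3; Graphics -> day 6; Calculus -> day 4; Systems -> day 7; Chem -> day 8; Algebra -> day 5; HCI -> day 1; Ethics -> day 2.
Nothing earlier works — the conflict and capacity constraints rule out every day before day 5.

day 5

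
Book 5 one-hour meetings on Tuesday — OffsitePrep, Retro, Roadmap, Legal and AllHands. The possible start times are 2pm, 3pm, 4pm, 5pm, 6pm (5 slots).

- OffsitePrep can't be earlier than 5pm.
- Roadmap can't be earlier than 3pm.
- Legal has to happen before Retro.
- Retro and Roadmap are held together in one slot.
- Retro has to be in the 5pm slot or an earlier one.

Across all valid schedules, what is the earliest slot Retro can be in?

3pm

Precedence pushes Retro to at least 3pm; Retro's own window allows nothing later than 5pm.
Retro at 3pm is achievable: Retro -> 3pm, OffsitePrep -> 5pm, Roadmap -> 3pm, AllHands -> 2pm, Legal -> 2pm.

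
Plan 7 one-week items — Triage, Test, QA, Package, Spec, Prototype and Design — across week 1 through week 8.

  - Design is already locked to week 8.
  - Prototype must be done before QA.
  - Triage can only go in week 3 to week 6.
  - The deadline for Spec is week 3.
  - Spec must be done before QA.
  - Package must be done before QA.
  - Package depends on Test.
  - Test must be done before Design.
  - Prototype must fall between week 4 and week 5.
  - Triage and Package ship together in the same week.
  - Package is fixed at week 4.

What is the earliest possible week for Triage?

week 4

Triage is available from week 3; Triage must be in the same week as Package, which can't be before week 4, so Triage is at least week 4; Triage's own window allows nothing later than week 6; Triage must be in the same week as Package, which can't be after week 4, so Triage is at most week 4.
Triage at week 4 is achievable: QA in week 5; Spec in week 1; Triage in week 4; Design in week 8; Prototype in week 4; Test in week 1; Package in week 4.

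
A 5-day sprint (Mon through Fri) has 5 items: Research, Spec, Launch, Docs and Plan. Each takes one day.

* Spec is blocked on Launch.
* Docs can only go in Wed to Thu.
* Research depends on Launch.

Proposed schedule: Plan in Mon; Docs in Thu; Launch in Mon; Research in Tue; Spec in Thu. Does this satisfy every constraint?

Research depends on Launch — holds.
Spec is blocked on Launch — holds.
Docs can only go in Wed to Thu — holds.

Yes, all constraints hold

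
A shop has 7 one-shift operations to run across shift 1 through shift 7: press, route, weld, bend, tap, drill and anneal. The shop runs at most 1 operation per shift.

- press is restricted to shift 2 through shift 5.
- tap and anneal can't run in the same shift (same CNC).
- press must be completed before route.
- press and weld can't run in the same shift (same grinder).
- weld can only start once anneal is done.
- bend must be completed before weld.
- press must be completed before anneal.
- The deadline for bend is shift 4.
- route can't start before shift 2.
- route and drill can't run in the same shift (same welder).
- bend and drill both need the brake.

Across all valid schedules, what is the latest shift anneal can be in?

shift 6

Precedence pushes anneal to at least shift 3; downstream work caps anneal at shift 6.
anneal at shift 6 is achievable: drill in shift 5, bend in shift 1, tap in shift 4, weld in shift 7, anneal in shift 6, route in shift 3, press in shift 2.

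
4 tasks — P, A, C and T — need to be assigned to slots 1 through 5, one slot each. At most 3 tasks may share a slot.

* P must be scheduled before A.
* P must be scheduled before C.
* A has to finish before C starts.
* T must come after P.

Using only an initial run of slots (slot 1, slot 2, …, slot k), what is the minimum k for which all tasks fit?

The precedence chain requires at least 3 distinct slots.
With at most 3 per slot and 4 tasks, at least 2 slots are needed.
3 works (last occupied slot: 3): for example C in 3, P in 1, A in 2, T in 2.

3 slots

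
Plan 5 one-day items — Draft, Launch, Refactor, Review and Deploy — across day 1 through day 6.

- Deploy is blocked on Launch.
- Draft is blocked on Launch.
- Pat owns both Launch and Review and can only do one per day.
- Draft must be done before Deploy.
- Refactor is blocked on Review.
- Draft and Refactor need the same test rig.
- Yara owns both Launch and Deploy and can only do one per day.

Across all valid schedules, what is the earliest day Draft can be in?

Precedence pushes Draft to at least day 2; downstream work caps Draft at day 5.
Draft at day 2 is achievable: Refactor=day 3; Launch=day 1; Draft=day 2; Deploy=day 3; Review=day 2.

day 2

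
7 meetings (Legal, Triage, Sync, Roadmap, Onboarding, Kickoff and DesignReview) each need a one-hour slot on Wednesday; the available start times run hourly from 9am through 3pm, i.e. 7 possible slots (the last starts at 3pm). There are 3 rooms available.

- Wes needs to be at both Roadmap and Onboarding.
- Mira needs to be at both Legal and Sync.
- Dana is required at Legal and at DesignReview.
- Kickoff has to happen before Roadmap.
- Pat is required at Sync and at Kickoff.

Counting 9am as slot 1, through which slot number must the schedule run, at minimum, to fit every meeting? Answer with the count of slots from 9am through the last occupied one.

3

The precedence chain requires at least 2 distinct slots.
With at most 3 per slot and 7 meetings, at least 3 slots are needed.
3 works (last occupied slot: 11am): for example Onboarding -> 11am, Sync -> 10am, Triage -> 9am, Legal -> 9am, Roadmap -> 10am, Kickoff -> 9am, DesignReview -> 10am.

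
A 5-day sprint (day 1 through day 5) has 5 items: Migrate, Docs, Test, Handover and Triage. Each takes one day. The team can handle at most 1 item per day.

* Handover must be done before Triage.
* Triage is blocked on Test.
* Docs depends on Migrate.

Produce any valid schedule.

Handover in day 2; Triage in day 3; Test in day 1; Docs in day 5; Migrate in day 4

Checking: Migrate(day 4) before Docs(day 5); Handover(day 2) before Triage(day 3); Test(day 1) before Triage(day 3); max 1 per day (cap 1).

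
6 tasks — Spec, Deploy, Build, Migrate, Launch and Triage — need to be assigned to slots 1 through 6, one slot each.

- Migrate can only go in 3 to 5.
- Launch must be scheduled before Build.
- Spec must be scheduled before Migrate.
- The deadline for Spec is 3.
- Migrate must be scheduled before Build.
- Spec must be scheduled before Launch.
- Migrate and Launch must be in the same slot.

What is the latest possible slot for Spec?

Spec's own window allows nothing later than 3.
Spec at 3 is achievable: Deploy=1; Triage=1; Build=5; Launch=4; Migrate=4; Spec=3.

3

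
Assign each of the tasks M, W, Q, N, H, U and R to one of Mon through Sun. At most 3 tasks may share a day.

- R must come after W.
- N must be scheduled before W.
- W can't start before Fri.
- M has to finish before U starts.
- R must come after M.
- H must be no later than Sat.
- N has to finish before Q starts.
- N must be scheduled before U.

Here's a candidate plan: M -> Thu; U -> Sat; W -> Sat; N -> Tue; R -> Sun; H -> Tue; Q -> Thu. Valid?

Yes, all constraints hold

M has to finish before U starts — holds.
R must come after W — holds.
W can't start before Fri — holds.
H must be no later than Sat — holds.
At most 3 tasks may share a day — holds.
R must come after M — holds.
N has to finish before Q starts — holds.
N must be scheduled before W — holds.
N must be scheduled before U — holds.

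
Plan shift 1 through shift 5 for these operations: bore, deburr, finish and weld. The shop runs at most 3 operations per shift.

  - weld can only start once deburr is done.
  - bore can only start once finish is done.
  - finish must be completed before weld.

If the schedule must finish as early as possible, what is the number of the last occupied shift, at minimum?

2

The precedence chain requires at least 2 distinct shifts.
With at most 3 per shift and 4 operations, at least 2 shifts are needed.
2 works (last occupied shift: shift 2): for example finish in shift 1, weld in shift 2, bore in shift 2, deburr in shift 1.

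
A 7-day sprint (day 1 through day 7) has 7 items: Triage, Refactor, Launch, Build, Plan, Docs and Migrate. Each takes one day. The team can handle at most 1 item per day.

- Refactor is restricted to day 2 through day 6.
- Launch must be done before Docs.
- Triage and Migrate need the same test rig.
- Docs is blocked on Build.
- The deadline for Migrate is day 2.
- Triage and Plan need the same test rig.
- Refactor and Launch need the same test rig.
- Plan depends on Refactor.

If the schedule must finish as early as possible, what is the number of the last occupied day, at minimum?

7

The precedence chain requires at least 2 distinct days.
With at most 1 per day and 7 work items, at least 7 days are needed.
Propagating the time windows through the other constraints, Plan can't land before day 3, so the schedule must run through at least day 3.
7 works (last occupied day: day 7): for example Refactor -> day 2, Triage -> day 7, Launch -> day 3, Plan -> day 6, Migrate -> day 1, Build -> day 4, Docs -> day 5.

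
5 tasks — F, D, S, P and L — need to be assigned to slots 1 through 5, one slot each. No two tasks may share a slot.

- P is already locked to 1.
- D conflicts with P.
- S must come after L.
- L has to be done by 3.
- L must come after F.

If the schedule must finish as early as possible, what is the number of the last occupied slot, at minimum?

5

The precedence chain requires at least 3 distinct slots.
With at most 1 per slot and 5 tasks, at least 5 slots are needed.
5 works (last occupied slot: 5): for example D in 5; F in 2; S in 4; P in 1; L in 3.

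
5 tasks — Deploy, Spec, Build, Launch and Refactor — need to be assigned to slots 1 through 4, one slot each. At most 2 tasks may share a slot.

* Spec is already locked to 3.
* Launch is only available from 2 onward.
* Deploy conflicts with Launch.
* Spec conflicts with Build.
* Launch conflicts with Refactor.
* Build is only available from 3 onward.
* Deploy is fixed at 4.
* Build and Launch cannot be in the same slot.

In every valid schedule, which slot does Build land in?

4

Build's window is 3–4.
Spec is fixed at 3, and Build can't share a slot with Spec.
So Build must be 4.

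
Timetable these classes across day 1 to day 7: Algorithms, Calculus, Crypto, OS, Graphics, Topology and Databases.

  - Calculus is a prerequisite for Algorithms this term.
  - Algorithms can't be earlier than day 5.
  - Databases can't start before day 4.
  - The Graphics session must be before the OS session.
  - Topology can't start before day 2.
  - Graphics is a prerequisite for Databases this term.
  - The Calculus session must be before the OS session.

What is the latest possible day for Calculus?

day 6

Downstream work caps Calculus at day 6.
Calculus at day 6 is achievable: Topology=day 2, Databases=day 4, OS=day 7, Calculus=day 6, Algorithms=day 7, Graphics=day 1, Crypto=day 1.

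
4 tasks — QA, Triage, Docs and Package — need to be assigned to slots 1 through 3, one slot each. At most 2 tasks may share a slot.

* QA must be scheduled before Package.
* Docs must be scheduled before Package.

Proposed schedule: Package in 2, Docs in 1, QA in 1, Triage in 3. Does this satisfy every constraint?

Yes

QA must be scheduled before Package — holds.
At most 2 tasks may share a slot — holds.
Docs must be scheduled before Package — holds.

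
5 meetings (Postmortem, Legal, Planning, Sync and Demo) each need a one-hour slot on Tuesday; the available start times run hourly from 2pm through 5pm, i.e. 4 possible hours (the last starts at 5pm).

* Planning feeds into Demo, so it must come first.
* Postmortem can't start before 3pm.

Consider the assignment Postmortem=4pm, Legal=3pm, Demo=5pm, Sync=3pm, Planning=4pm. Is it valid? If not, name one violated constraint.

Planning feeds into Demo, so it must come first — holds.
Postmortem can't start before 3pm — holds.

Yes, all constraints hold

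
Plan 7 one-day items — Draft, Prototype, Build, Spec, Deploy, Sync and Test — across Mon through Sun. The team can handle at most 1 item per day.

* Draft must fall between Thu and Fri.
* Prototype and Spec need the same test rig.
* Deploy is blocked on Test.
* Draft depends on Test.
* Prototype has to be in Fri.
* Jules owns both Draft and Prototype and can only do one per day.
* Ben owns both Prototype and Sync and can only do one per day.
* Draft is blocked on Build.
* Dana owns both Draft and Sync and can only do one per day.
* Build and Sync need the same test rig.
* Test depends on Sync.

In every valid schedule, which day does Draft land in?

Draft's window is Thu–Fri.
Prototype is fixed at Fri, and Draft can't share a day with Prototype.
So Draft must be Thu.

Thu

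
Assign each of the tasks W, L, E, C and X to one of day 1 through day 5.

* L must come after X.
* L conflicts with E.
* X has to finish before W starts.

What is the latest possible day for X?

day 4

Downstream work caps X at day 4.
X at day 4 is achievable: C in day 1, W in day 5, E in day 1, X in day 4, L in day 5.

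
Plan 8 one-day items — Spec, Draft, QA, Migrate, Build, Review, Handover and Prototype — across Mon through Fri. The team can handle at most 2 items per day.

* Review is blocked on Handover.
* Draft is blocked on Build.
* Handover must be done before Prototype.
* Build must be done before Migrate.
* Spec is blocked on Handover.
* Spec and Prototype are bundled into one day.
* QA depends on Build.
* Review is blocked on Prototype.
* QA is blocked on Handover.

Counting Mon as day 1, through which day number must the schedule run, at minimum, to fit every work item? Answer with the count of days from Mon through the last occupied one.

The precedence chain requires at least 3 distinct days.
With at most 2 per day and 8 work items, at least 4 days are needed.
4 works (last occupied day: Thu): for example Migrate in Thu; Review in Thu; Draft in Tue; QA in Tue; Prototype in Wed; Handover in Mon; Build in Mon; Spec in Wed.

4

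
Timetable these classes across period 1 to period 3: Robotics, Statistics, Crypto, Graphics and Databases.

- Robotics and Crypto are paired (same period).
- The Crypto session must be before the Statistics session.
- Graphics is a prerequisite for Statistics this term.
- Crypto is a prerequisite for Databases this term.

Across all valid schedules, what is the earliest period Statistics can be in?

Precedence pushes Statistics to at least period 2.
Statistics at period 2 is achievable: Databases -> period 2; Crypto -> period 1; Graphics -> period 1; Statistics -> period 2; Robotics -> period 1.

period 2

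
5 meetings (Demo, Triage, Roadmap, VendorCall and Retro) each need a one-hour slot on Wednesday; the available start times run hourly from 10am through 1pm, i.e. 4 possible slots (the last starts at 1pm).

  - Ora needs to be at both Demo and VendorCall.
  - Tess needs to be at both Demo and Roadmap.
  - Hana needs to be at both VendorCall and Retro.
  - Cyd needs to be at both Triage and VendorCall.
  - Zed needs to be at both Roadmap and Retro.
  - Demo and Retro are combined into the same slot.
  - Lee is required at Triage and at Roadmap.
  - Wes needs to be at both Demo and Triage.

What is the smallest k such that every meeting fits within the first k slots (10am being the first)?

3

Check 2 slots directly (anything shorter is at least as hard).
Could 2 slots be enough, i.e. nothing placed later than 11am? No: Demo, Triage and Roadmap must all be in different slots (Demo/Triage can't share; Demo/Roadmap can't share; Triage/Roadmap can't share), but only 2 slots are available: 3 meetings can't fit in 2 distinct slots.
So 2 slots is not enough.
3 works (last occupied slot: 12pm): for example Roadmap in 12pm, Demo in 10am, VendorCall in 12pm, Retro in 10am, Triage in 11am.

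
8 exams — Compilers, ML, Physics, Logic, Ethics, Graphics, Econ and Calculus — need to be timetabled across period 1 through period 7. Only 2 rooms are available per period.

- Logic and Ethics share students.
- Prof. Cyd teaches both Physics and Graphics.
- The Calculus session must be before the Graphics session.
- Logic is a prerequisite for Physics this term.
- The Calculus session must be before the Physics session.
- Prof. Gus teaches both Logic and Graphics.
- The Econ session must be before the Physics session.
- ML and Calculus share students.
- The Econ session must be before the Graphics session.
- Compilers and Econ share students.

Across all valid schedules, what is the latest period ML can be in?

period 7

ML at period 7 is achievable: ML in period 7; Econ in period 1; Logic in period 2; Calculus in period 1; Compilers in period 2; Physics in period 3; Graphics in period 4; Ethics in period 3.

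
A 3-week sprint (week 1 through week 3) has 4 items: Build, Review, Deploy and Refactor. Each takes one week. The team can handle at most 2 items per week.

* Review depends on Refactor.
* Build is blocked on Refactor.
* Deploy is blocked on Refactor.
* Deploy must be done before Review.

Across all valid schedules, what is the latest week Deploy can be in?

week 2

Precedence pushes Deploy to at least week 2; downstream work caps Deploy at week 2.
Deploy at week 2 is achievable: Build=week 2; Review=week 3; Deploy=week 2; Refactor=week 1.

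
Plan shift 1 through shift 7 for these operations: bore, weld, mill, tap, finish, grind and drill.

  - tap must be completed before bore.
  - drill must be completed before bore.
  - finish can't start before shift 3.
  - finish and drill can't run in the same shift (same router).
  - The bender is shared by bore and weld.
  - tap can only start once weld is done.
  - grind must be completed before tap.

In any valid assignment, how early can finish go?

shift 3

Finish is available from shift 3.
finish at shift 3 is achievable: finish=shift 3; drill=shift 1; mill=shift 1; weld=shift 1; bore=shift 3; tap=shift 2; grind=shift 1.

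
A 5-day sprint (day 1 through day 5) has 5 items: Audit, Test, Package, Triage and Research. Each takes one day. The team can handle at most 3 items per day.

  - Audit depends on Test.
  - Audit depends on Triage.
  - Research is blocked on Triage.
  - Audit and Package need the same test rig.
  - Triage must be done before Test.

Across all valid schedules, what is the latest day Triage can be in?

Downstream work caps Triage at day 3.
Triage at day 3 is achievable: Package in day 1; Research in day 4; Triage in day 3; Test in day 4; Audit in day 5.

day 3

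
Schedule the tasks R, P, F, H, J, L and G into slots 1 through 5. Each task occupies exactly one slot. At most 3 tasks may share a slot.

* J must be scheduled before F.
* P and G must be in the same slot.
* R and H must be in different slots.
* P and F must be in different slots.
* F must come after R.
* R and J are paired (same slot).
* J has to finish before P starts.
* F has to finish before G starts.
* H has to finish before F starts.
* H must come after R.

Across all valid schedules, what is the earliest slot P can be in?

4

P must be in the same slot as G, which can't be before 4, so P is at least 4.
P at 4 is achievable: P -> 4; L -> 1; R -> 1; J -> 1; H -> 2; F -> 3; G -> 4.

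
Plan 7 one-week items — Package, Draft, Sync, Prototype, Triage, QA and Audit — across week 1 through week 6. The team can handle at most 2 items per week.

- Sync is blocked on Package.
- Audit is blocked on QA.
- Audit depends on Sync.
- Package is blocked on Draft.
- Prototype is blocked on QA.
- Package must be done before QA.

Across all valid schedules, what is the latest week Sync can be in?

week 5

Precedence pushes Sync to at least week 3; downstream work caps Sync at week 5.
Sync at week 5 is achievable: Package -> week 2; Prototype -> week 4; Audit -> week 6; Sync -> week 5; Triage -> week 1; Draft -> week 1; QA -> week 3.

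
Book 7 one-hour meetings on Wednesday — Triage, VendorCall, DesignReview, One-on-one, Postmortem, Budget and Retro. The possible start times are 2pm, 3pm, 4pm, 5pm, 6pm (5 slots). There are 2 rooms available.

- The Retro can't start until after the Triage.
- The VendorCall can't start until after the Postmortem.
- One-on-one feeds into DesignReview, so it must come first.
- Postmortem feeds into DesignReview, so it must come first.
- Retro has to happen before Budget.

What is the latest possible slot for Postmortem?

5pm

Downstream work caps Postmortem at 5pm.
Postmortem at 5pm is achievable: Budget in 4pm, DesignReview in 6pm, Triage in 2pm, One-on-one in 2pm, Postmortem in 5pm, Retro in 3pm, VendorCall in 6pm.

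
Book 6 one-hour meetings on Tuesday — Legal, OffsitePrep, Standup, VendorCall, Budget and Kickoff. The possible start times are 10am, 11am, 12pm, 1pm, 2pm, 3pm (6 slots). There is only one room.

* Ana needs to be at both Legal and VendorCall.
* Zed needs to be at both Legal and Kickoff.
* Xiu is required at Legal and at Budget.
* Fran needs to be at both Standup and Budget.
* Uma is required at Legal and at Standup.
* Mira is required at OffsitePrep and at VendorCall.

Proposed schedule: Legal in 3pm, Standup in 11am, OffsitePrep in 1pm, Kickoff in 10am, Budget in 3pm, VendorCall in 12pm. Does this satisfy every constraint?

Fran needs to be at both Standup and Budget — holds.
Uma is required at Legal and at Standup — holds.
Xiu is required at Legal and at Budget — violated.
Ana needs to be at both Legal and VendorCall — holds.
Mira is required at OffsitePrep and at VendorCall — holds.
Zed needs to be at both Legal and Kickoff — holds.
There is only one room — violated.

No — it violates: There is only one room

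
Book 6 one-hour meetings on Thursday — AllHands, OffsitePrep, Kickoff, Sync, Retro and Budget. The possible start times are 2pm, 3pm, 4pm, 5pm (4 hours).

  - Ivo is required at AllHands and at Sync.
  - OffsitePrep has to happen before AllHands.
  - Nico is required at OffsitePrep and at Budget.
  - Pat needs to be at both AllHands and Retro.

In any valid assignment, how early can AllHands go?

3pm

Precedence pushes AllHands to at least 3pm.
AllHands at 3pm is achievable: Retro=2pm; Sync=2pm; Kickoff=2pm; AllHands=3pm; Budget=3pm; OffsitePrep=2pm.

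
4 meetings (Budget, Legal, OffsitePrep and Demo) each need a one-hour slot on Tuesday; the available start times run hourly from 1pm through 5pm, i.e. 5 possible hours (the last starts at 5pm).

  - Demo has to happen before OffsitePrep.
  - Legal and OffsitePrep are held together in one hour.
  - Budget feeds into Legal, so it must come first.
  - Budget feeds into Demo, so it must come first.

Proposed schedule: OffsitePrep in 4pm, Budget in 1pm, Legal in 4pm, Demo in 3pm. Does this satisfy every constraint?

Valid

Budget feeds into Demo, so it must come first — holds.
Legal and OffsitePrep are held together in one hour — holds.
Demo has to happen before OffsitePrep — holds.
Budget feeds into Legal, so it must come first — holds.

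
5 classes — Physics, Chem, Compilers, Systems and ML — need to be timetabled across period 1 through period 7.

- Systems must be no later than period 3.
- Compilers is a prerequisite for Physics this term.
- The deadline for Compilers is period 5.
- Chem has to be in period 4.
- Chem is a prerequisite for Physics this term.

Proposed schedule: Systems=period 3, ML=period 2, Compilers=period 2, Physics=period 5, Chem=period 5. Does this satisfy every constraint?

The deadline for Compilers is period 5 — holds.
Chem has to be in period 4 — violated.
Systems must be no later than period 3 — holds.
Compilers is a prerequisite for Physics this term — holds.
Chem is a prerequisite for Physics this term — violated.

Invalid. Chem has to be in period 4.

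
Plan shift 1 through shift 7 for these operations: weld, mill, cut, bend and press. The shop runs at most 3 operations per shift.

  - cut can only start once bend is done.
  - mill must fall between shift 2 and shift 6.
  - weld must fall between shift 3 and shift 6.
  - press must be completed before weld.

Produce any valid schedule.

mill -> shift 2; press -> shift 1; bend -> shift 1; weld -> shift 3; cut -> shift 2

Checking: bend(shift 1) before cut(shift 2); press(shift 1) before weld(shift 3); weld=shift 3 in [shift 3,shift 6]; mill=shift 2 in [shift 2,shift 6]; max 2 per shift (cap 3).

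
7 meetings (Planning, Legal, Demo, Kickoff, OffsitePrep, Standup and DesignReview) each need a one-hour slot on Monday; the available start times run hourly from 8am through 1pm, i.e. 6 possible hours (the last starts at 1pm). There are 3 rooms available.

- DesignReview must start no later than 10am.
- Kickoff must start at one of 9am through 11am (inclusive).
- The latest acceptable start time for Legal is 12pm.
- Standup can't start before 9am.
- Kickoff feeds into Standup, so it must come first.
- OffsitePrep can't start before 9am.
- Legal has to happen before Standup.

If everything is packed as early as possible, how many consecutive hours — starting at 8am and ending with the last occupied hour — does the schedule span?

3 hours

The precedence chain requires at least 2 distinct hours.
With at most 3 per hour and 7 meetings, at least 3 hours are needed.
Propagating the time windows through the other constraints, Standup can't land before 10am — that is hour 3 counting from 8am — so the schedule must run through at least 3 hours.
3 works (last occupied hour: 10am): for example Demo in 8am, DesignReview in 9am, Planning in 8am, Standup in 10am, Kickoff in 9am, Legal in 8am, OffsitePrep in 9am.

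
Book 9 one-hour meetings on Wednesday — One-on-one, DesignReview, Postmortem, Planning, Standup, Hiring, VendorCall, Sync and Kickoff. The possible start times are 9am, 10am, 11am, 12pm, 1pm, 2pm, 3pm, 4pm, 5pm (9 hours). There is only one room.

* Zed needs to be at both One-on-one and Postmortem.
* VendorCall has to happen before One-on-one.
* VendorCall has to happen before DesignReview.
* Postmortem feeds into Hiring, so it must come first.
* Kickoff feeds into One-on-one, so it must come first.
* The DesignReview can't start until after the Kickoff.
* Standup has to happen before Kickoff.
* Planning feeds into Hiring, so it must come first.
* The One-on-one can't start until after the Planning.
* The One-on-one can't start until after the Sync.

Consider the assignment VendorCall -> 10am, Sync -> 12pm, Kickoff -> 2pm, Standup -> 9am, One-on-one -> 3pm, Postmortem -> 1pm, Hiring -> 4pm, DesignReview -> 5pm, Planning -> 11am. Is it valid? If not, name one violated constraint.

There is only one room — holds.
Postmortem feeds into Hiring, so it must come first — holds.
Standup has to happen before Kickoff — holds.
The DesignReview can't start until after the Kickoff — holds.
The One-on-one can't start until after the Sync — holds.
VendorCall has to happen before One-on-one — holds.
The One-on-one can't start until after the Planning — holds.
Kickoff feeds into One-on-one, so it must come first — holds.
VendorCall has to happen before DesignReview — holds.
Zed needs to be at both One-on-one and Postmortem — holds.
Planning feeds into Hiring, so it must come first — holds.

Yes, all constraints hold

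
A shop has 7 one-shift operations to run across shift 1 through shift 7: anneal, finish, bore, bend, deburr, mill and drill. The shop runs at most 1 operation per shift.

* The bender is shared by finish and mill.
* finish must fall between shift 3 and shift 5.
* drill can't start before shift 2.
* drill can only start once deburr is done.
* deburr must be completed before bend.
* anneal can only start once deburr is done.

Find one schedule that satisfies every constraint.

bend in shift 5; drill in shift 2; finish in shift 3; deburr in shift 1; anneal in shift 4; mill in shift 7; bore in shift 6

Checking: deburr(shift 1) before anneal(shift 4); deburr(shift 1) before bend(shift 5); deburr(shift 1) before drill(shift 2); finish(shift 3) != mill(shift 7); finish=shift 3 in [shift 3,shift 5]; drill=shift 2 in [shift 2,shift 7]; max 1 per shift (cap 1).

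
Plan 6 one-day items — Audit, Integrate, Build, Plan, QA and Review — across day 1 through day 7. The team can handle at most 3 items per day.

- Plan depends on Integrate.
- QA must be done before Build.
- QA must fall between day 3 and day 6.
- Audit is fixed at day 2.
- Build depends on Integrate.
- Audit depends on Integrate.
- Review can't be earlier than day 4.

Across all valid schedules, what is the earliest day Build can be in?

Precedence pushes Build to at least day 4.
Build at day 4 is achievable: Review=day 4, Audit=day 2, Integrate=day 1, Build=day 4, Plan=day 2, QA=day 3.

day 4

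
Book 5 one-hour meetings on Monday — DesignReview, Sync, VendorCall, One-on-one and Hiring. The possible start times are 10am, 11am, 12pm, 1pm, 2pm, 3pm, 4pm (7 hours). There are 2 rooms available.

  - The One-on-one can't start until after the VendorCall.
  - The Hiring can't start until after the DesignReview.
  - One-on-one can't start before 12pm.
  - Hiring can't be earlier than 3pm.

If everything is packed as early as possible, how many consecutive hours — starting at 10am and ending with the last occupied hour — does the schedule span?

6

The precedence chain requires at least 2 distinct hours.
With at most 2 per hour and 5 meetings, at least 3 hours are needed.
Hiring can't be placed before 3pm — that is hour 6 counting from 10am — so the schedule must run through at least 6 hours.
6 works (last occupied hour: 3pm): for example VendorCall -> 10am; Sync -> 11am; DesignReview -> 10am; Hiring -> 3pm; One-on-one -> 12pm.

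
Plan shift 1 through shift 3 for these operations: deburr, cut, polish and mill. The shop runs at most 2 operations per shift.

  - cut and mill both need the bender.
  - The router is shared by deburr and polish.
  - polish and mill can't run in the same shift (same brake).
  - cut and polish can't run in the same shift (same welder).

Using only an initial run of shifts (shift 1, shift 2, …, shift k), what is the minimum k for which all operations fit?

With at most 2 per shift and 4 operations, at least 2 shifts are needed.
Could 2 shifts be enough, i.e. nothing placed later than shift 2? No: cut, polish and mill must all be in different shifts (cut/polish can't share; cut/mill can't share; polish/mill can't share), but only 2 shifts are available: 3 operations can't fit in 2 distinct shifts.
So 2 shifts is not enough.
3 works (last occupied shift: shift 3): for example cut in shift 1; deburr in shift 1; polish in shift 2; mill in shift 3.

3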